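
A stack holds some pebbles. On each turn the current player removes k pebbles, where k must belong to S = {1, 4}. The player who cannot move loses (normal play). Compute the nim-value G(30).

G(0) = 0
G(1) = mex{0} = 1
G(2) = mex{1} = 0
G(3) = mex{0} = 1
G(4) = mex{1,0} = 2
G(5) = mex{2,1} = 0
G(6) = mex{0,0} = 1
G(7) = mex{1,1} = 0
G(8) = mex{0,2} = 1
G(9) = mex{1,0} = 2
G(10) = mex{2,1} = 0
G(11) = mex{0,0} = 1
G(12) = mex{1,1} = 0
G(13) = mex{0,2} = 1
G(14) = mex{1,0} = 2
G(15) = mex{2,1} = 0
G(16) = mex{0,0} = 1
G(17) = mex{1,1} = 0
G(18) = mex{0,2} = 1
G(19) = mex{1,0} = 2
G(20) = mex{2,1} = 0
G(21) = mex{0,0} = 1
G(22) = mex{1,1} = 0
G(23) = mex{0,2} = 1
G(24) = mex{1,0} = 2
G(25) = mex{2,1} = 0
G(26) = mex{0,0} = 1
G(27) = mex{1,1} = 0
G(28) = mex{0,2} = 1
G(29) = mex{1,0} = 2
G(30) = mex{2,1} = 0

0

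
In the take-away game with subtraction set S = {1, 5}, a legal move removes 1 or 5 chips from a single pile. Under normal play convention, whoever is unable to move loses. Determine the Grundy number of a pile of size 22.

n :  0  1  2  3  4  5  6  7  8  9 10 11 12 13 14 15 16 17 18 19 20 21 22
G :  0  1  0  1  0  1  0  1  0  1  0  1  0  1  0  1  0  1  0  1  0  1  0

0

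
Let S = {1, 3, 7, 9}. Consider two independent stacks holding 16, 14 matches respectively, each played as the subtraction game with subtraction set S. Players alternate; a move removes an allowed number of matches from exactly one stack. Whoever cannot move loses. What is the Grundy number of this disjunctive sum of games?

All stacks use S = {1, 3, 7, 9}:
G(0) = 0
G(1) = mex{0} = 1
G(2) = mex{1} = 0
G(3) = mex{0,0} = 1
G(4) = mex{1,1} = 0
G(5) = mex{0,0} = 1
G(6) = mex{1,1} = 0
G(7) = mex{0,0,0} = 1
G(8) = mex{1,1,1} = 0
G(9) = mex{0,0,0,0} = 1
G(10) = mex{1,1,1,1} = 0
G(11) = mex{0,0,0,0} = 1
G(12) = mex{1,1,1,1} = 0
G(13) = mex{0,0,0,0} = 1
G(14) = mex{1,1,1,1} = 0
G(15) = mex{0,0,0,0} = 1
G(16) = mex{1,1,1,1} = 0
Stack A: G(16) = 0.
Stack B: G(14) = 0.
Combined Grundy value = 0 ⊕ 0 = 0.

0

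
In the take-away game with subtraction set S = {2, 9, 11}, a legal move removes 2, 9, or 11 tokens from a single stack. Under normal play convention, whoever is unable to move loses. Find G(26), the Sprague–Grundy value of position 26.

G(0) = 0
G(1) = mex{} = 0
G(2) = mex{0} = 1
G(3) = mex{0} = 1
G(4) = mex{1} = 0
G(5) = mex{1} = 0
G(6) = mex{0} = 1
G(7) = mex{0} = 1
G(8) = mex{1} = 0
G(9) = mex{1,0} = 2
G(10) = mex{0,0} = 1
G(11) = mex{2,1,0} = 3
G(12) = mex{1,1,0} = 2
G(13) = mex{3,0,1} = 2
G(14) = mex{2,0,1} = 3
G(15) = mex{2,1,0} = 3
G(16) = mex{3,1,0} = 2
G(17) = mex{3,0,1} = 2
G(18) = mex{2,2,1} = 0
G(19) = mex{2,1,0} = 3
G(20) = mex{0,3,2} = 1
G(21) = mex{3,2,1} = 0
G(22) = mex{1,2,3} = 0
G(23) = mex{0,3,2} = 1
G(24) = mex{0,3,2} = 1
G(25) = mex{1,2,3} = 0
G(26) = mex{1,2,3} = 0

0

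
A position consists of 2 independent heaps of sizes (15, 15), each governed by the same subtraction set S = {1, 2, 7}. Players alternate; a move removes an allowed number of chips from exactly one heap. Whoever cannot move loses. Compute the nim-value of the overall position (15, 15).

0

All heaps use S = {1, 2, 7}:
G(0) = 0
G(1) = mex{0} = 1
G(2) = mex{1,0} = 2
G(3) = mex{2,1} = 0
G(4) = mex{0,2} = 1
G(5) = mex{1,0} = 2
G(6) = mex{2,1} = 0
G(7) = mex{0,2,0} = 1
G(8) = mex{1,0,1} = 2
G(9) = mex{2,1,2} = 0
G(10) = mex{0,2,0} = 1
G(11) = mex{1,0,1} = 2
G(12) = mex{2,1,2} = 0
G(13) = mex{0,2,0} = 1
G(14) = mex{1,0,1} = 2
G(15) = mex{2,1,2} = 0
Heap A: G(15) = 0.
Heap B: G(15) = 0.
Combined Grundy value = 0 ⊕ 0 = 0.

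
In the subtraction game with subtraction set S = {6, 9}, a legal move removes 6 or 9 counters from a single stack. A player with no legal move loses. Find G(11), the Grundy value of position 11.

n :  0  1  2  3  4  5  6  7  8  9 10 11
G :  0  0  0  0  0  0  1  1  1  1  1  1

1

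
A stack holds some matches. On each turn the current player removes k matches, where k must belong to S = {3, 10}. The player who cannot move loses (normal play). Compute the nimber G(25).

G(0) = 0
G(1) = mex{} = 0
G(2) = mex{} = 0
G(3) = mex{0} = 1
G(4) = mex{0} = 1
G(5) = mex{0} = 1
G(6) = mex{1} = 0
G(7) = mex{1} = 0
G(8) = mex{1} = 0
G(9) = mex{0} = 1
G(10) = mex{0,0} = 1
G(11) = mex{0,0} = 1
G(12) = mex{1,0} = 2
G(13) = mex{1,1} = 0
G(14) = mex{1,1} = 0
G(15) = mex{2,1} = 0
G(16) = mex{0,0} = 1
G(17) = mex{0,0} = 1
G(18) = mex{0,0} = 1
G(19) = mex{1,1} = 0
G(20) = mex{1,1} = 0
G(21) = mex{1,1} = 0
G(22) = mex{0,2} = 1
G(23) = mex{0,0} = 1
G(24) = mex{0,0} = 1
G(25) = mex{1,0} = 2

2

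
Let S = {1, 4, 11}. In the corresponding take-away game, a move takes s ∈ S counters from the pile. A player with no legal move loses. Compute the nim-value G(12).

n :  0  1  2  3  4  5  6  7  8  9 10 11 12
G :  0  1  0  1  2  0  1  0  1  2  0  1  0

0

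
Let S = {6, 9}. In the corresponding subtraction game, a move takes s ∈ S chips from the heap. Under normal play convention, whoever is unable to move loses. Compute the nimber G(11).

1

n :  0  1  2  3  4  5  6  7  8  9 10 11
G :  0  0  0  0  0  0  1  1  1  1  1  1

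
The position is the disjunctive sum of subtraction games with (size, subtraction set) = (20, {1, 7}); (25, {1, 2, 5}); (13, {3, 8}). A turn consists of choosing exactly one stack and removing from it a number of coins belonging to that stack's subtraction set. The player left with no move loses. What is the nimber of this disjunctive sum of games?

Stack A, S = {1, 7}:
n :  0  1  2  3  4  5  6  7  8  9 10 11 12 13 14 15 16 17 18 19 20
G :  0  1  0  1  0  1  0  1  0  1  0  1  0  1  0  1  0  1  0  1  0
G_A(20) = 0.
Stack B, S = {1, 2, 5}:
G(0) = 0
G(1) = mex{0} = 1
G(2) = mex{1,0} = 2
G(3) = mex{2,1} = 0
G(4) = mex{0,2} = 1
G(5) = mex{1,0,0} = 2
G(6) = mex{2,1,1} = 0
G(7) = mex{0,2,2} = 1
G(8) = mex{1,0,0} = 2
G(9) = mex{2,1,1} = 0
G(10) = mex{0,2,2} = 1
G(11) = mex{1,0,0} = 2
G(12) = mex{2,1,1} = 0
G(13) = mex{0,2,2} = 1
G(14) = mex{1,0,0} = 2
G(15) = mex{2,1,1} = 0
G(16) = mex{0,2,2} = 1
G(17) = mex{1,0,0} = 2
G(18) = mex{2,1,1} = 0
G(19) = mex{0,2,2} = 1
G(20) = mex{1,0,0} = 2
G(21) = mex{2,1,1} = 0
G(22) = mex{0,2,2} = 1
G(23) = mex{1,0,0} = 2
G(24) = mex{2,1,1} = 0
G(25) = mex{0,2,2} = 1
G_B(25) = 1.
Stack C, S = {3, 8}:
G(0) = 0
G(1) = mex{} = 0
G(2) = mex{} = 0
G(3) = mex{0} = 1
G(4) = mex{0} = 1
G(5) = mex{0} = 1
G(6) = mex{1} = 0
G(7) = mex{1} = 0
G(8) = mex{1,0} = 2
G(9) = mex{0,0} = 1
G(10) = mex{0,0} = 1
G(11) = mex{2,1} = 0
G(12) = mex{1,1} = 0
G(13) = mex{1,1} = 0
G_C(13) = 0.
Combined Grundy value = 0 ⊕ 1 ⊕ 0 = 1.

1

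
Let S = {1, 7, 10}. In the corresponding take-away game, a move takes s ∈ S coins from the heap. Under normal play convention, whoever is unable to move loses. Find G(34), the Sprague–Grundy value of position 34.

0

G(0) = 0
G(1) = mex{0} = 1
G(2) = mex{1} = 0
G(3) = mex{0} = 1
G(4) = mex{1} = 0
G(5) = mex{0} = 1
G(6) = mex{1} = 0
G(7) = mex{0,0} = 1
G(8) = mex{1,1} = 0
G(9) = mex{0,0} = 1
G(10) = mex{1,1,0} = 2
G(11) = mex{2,0,1} = 3
G(12) = mex{3,1,0} = 2
G(13) = mex{2,0,1} = 3
G(14) = mex{3,1,0} = 2
G(15) = mex{2,0,1} = 3
G(16) = mex{3,1,0} = 2
G(17) = mex{2,2,1} = 0
G(18) = mex{0,3,0} = 1
G(19) = mex{1,2,1} = 0
G(20) = mex{0,3,2} = 1
G(21) = mex{1,2,3} = 0
G(22) = mex{0,3,2} = 1
G(23) = mex{1,2,3} = 0
G(24) = mex{0,0,2} = 1
G(25) = mex{1,1,3} = 0
G(26) = mex{0,0,2} = 1
G(27) = mex{1,1,0} = 2
G(28) = mex{2,0,1} = 3
G(29) = mex{3,1,0} = 2
G(30) = mex{2,0,1} = 3
G(31) = mex{3,1,0} = 2
G(32) = mex{2,0,1} = 3
G(33) = mex{3,1,0} = 2
G(34) = mex{2,2,1} = 0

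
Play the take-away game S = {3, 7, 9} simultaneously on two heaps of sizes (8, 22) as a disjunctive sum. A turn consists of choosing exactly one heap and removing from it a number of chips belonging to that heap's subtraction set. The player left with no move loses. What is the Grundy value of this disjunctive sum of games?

All heaps use S = {3, 7, 9}:
n :  0  1  2  3  4  5  6  7  8  9 10 11 12 13 14 15 16 17 18 19 20 21 22
G :  0  0  0  1  1  1  0  2  2  1  3  3  0  2  0  1  0  1  0  1  0  1  0
Heap A: G(8) = 2.
Heap B: G(22) = 0.
Combined Grundy value = 2 ⊕ 0 = 2.

2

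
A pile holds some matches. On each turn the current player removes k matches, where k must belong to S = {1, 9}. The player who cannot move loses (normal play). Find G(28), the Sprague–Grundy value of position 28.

n :  0  1  2  3  4  5  6  7  8  9 10 11 12 13 14 15 16 17 18 19 20 21 22 23 24 25 26 27 28
G :  0  1  0  1  0  1  0  1  0  1  0  1  0  1  0  1  0  1  0  1  0  1  0  1  0  1  0  1  0

0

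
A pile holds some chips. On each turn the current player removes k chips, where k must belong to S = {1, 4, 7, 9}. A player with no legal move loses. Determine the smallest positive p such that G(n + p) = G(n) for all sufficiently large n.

8

G(0) = 0
G(1) = mex{0} = 1
G(2) = mex{1} = 0
G(3) = mex{0} = 1
G(4) = mex{1,0} = 2
G(5) = mex{2,1} = 0
G(6) = mex{0,0} = 1
G(7) = mex{1,1,0} = 2
G(8) = mex{2,2,1} = 0
G(9) = mex{0,0,0,0} = 1
G(10) = mex{1,1,1,1} = 0
G(11) = mex{0,2,2,0} = 1
G(12) = mex{1,0,0,1} = 2
G(13) = mex{2,1,1,2} = 0
G(14) = mex{0,0,2,0} = 1
G(15) = mex{1,1,0,1} = 2
G(16) = mex{2,2,1,2} = 0
G(17) = mex{0,0,0,0} = 1
G(18) = mex{1,1,1,1} = 0
G(n+8) = G(n) holds for n = 0,…,8 (a full window of length max(S) = 9), so the sequence is purely periodic with period 8.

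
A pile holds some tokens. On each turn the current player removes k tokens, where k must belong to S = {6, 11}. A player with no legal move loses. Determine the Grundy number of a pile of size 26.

G(0) = 0
G(1) = mex{} = 0
G(2) = mex{} = 0
G(3) = mex{} = 0
G(4) = mex{} = 0
G(5) = mex{} = 0
G(6) = mex{0} = 1
G(7) = mex{0} = 1
G(8) = mex{0} = 1
G(9) = mex{0} = 1
G(10) = mex{0} = 1
G(11) = mex{0,0} = 1
G(12) = mex{1,0} = 2
G(13) = mex{1,0} = 2
G(14) = mex{1,0} = 2
G(15) = mex{1,0} = 2
G(16) = mex{1,0} = 2
G(17) = mex{1,1} = 0
G(18) = mex{2,1} = 0
G(19) = mex{2,1} = 0
G(20) = mex{2,1} = 0
G(21) = mex{2,1} = 0
G(22) = mex{2,1} = 0
G(23) = mex{0,2} = 1
G(24) = mex{0,2} = 1
G(25) = mex{0,2} = 1
G(26) = mex{0,2} = 1

1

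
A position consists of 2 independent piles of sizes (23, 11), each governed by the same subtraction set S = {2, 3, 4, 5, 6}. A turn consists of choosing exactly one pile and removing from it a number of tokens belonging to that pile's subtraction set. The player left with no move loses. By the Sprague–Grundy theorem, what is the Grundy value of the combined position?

2

All piles use S = {2, 3, 4, 5, 6}:
n :  0  1  2  3  4  5  6  7  8  9 10 11 12 13 14 15 16 17 18 19 20 21 22 23
G :  0  0  1  1  2  2  3  3  0  0  1  1  2  2  3  3  0  0  1  1  2  2  3  3
Pile A: G(23) = 3.
Pile B: G(11) = 1.
Combined Grundy value = 3 ⊕ 1 = 2.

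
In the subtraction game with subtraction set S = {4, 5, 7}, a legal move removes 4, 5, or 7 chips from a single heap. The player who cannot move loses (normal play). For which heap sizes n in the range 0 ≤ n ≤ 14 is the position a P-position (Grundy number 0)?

n :  0  1  2  3  4  5  6  7  8  9 10 11 12 13 14
G :  0  0  0  0  1  1  1  1  2  2  2  0  0  0  0
P-positions are exactly the n with G(n) = 0.

0, 1, 2, 3, 11, 12, 13, 14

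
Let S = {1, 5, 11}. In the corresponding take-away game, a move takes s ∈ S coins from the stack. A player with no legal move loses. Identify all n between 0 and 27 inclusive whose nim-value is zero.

0, 2, 4, 6, 8, 10, 12, 14, 16, 18, 20, 22, 24, 26

G(0) = 0
G(1) = mex{0} = 1
G(2) = mex{1} = 0
G(3) = mex{0} = 1
G(4) = mex{1} = 0
G(5) = mex{0,0} = 1
G(6) = mex{1,1} = 0
G(7) = mex{0,0} = 1
G(8) = mex{1,1} = 0
G(9) = mex{0,0} = 1
G(10) = mex{1,1} = 0
G(11) = mex{0,0,0} = 1
G(12) = mex{1,1,1} = 0
G(13) = mex{0,0,0} = 1
G(14) = mex{1,1,1} = 0
G(15) = mex{0,0,0} = 1
G(16) = mex{1,1,1} = 0
G(17) = mex{0,0,0} = 1
G(18) = mex{1,1,1} = 0
G(19) = mex{0,0,0} = 1
G(20) = mex{1,1,1} = 0
G(21) = mex{0,0,0} = 1
G(22) = mex{1,1,1} = 0
G(23) = mex{0,0,0} = 1
G(24) = mex{1,1,1} = 0
G(25) = mex{0,0,0} = 1
G(26) = mex{1,1,1} = 0
G(27) = mex{0,0,0} = 1
P-positions are exactly the n with G(n) = 0.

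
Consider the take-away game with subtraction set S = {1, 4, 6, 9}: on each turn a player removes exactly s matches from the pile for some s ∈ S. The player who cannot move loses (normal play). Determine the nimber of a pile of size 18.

1

n :  0  1  2  3  4  5  6  7  8  9 10 11 12 13 14 15 16 17 18
G :  0  1  0  1  2  0  1  0  1  2  0  1  0  1  2  0  1  0  1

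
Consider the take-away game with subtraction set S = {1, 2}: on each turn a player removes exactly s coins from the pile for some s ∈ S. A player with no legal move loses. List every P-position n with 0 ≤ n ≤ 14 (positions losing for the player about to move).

0, 3, 6, 9, 12

G(0) = 0
G(1) = mex{0} = 1
G(2) = mex{1,0} = 2
G(3) = mex{2,1} = 0
G(4) = mex{0,2} = 1
G(5) = mex{1,0} = 2
G(6) = mex{2,1} = 0
G(7) = mex{0,2} = 1
G(8) = mex{1,0} = 2
G(9) = mex{2,1} = 0
G(10) = mex{0,2} = 1
G(11) = mex{1,0} = 2
G(12) = mex{2,1} = 0
G(13) = mex{0,2} = 1
G(14) = mex{1,0} = 2
P-positions are exactly the n with G(n) = 0.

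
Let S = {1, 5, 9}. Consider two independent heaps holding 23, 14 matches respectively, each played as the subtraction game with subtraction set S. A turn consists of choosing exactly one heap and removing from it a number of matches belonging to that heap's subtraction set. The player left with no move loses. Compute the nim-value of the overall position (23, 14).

All heaps use S = {1, 5, 9}:
G(0) = 0
G(1) = mex{0} = 1
G(2) = mex{1} = 0
G(3) = mex{0} = 1
G(4) = mex{1} = 0
G(5) = mex{0,0} = 1
G(6) = mex{1,1} = 0
G(7) = mex{0,0} = 1
G(8) = mex{1,1} = 0
G(9) = mex{0,0,0} = 1
G(10) = mex{1,1,1} = 0
G(11) = mex{0,0,0} = 1
G(12) = mex{1,1,1} = 0
G(13) = mex{0,0,0} = 1
G(14) = mex{1,1,1} = 0
G(15) = mex{0,0,0} = 1
G(16) = mex{1,1,1} = 0
G(17) = mex{0,0,0} = 1
G(18) = mex{1,1,1} = 0
G(19) = mex{0,0,0} = 1
G(20) = mex{1,1,1} = 0
G(21) = mex{0,0,0} = 1
G(22) = mex{1,1,1} = 0
G(23) = mex{0,0,0} = 1
Heap A: G(23) = 1.
Heap B: G(14) = 0.
Combined Grundy value = 1 ⊕ 0 = 1.

1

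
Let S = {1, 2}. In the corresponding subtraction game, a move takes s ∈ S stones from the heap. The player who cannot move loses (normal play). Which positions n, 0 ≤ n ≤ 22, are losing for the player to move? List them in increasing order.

0, 3, 6, 9, 12, 15, 18, 21

G(0) = 0
G(1) = mex{0} = 1
G(2) = mex{1,0} = 2
G(3) = mex{2,1} = 0
G(4) = mex{0,2} = 1
G(5) = mex{1,0} = 2
G(6) = mex{2,1} = 0
G(7) = mex{0,2} = 1
G(8) = mex{1,0} = 2
G(9) = mex{2,1} = 0
G(10) = mex{0,2} = 1
G(11) = mex{1,0} = 2
G(12) = mex{2,1} = 0
G(13) = mex{0,2} = 1
G(14) = mex{1,0} = 2
G(15) = mex{2,1} = 0
G(16) = mex{0,2} = 1
G(17) = mex{1,0} = 2
G(18) = mex{2,1} = 0
G(19) = mex{0,2} = 1
G(20) = mex{1,0} = 2
G(21) = mex{2,1} = 0
G(22) = mex{0,2} = 1
P-positions are exactly the n with G(n) = 0.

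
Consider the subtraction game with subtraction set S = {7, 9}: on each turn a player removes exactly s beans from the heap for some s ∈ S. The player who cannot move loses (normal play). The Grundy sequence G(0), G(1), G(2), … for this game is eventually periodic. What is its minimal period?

16

G(0) = 0
G(1) = mex{} = 0
G(2) = mex{} = 0
G(3) = mex{} = 0
G(4) = mex{} = 0
G(5) = mex{} = 0
G(6) = mex{} = 0
G(7) = mex{0} = 1
G(8) = mex{0} = 1
G(9) = mex{0,0} = 1
G(10) = mex{0,0} = 1
G(11) = mex{0,0} = 1
G(12) = mex{0,0} = 1
G(13) = mex{0,0} = 1
G(14) = mex{1,0} = 2
G(15) = mex{1,0} = 2
G(16) = mex{1,1} = 0
G(17) = mex{1,1} = 0
G(18) = mex{1,1} = 0
G(19) = mex{1,1} = 0
G(20) = mex{1,1} = 0
G(21) = mex{2,1} = 0
G(22) = mex{2,1} = 0
G(23) = mex{0,2} = 1
G(24) = mex{0,2} = 1
G(25) = mex{0,0} = 1
G(26) = mex{0,0} = 1
G(27) = mex{0,0} = 1
G(28) = mex{0,0} = 1
G(29) = mex{0,0} = 1
G(30) = mex{1,0} = 2
G(31) = mex{1,0} = 2
G(32) = mex{1,1} = 0
G(33) = mex{1,1} = 0
G(n+16) = G(n) holds for n = 0,…,8 (a full window of length max(S) = 9), so the sequence is purely periodic with period 16.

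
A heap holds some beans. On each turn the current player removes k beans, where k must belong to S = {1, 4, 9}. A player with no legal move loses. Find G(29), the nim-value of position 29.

n :  0  1  2  3  4  5  6  7  8  9 10 11 12 13 14 15 16 17 18 19 20 21 22 23 24 25 26 27 28 29
G :  0  1  0  1  2  0  1  0  1  2  0  1  0  1  2  0  1  0  1  2  0  1  0  1  2  0  1  0  1  2

2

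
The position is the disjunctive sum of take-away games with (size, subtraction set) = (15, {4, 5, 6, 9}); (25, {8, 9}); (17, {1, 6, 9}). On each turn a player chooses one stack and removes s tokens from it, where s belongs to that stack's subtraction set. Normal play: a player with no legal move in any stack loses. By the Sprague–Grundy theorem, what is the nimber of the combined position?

1

Stack A, S = {4, 5, 6, 9}:
n :  0  1  2  3  4  5  6  7  8  9 10 11 12 13 14 15
G :  0  0  0  0  1  1  1  1  2  2  2  2  3  0  0  0
G_A(15) = 0.
Stack B, S = {8, 9}:
G(0) = 0
G(1) = mex{} = 0
G(2) = mex{} = 0
G(3) = mex{} = 0
G(4) = mex{} = 0
G(5) = mex{} = 0
G(6) = mex{} = 0
G(7) = mex{} = 0
G(8) = mex{0} = 1
G(9) = mex{0,0} = 1
G(10) = mex{0,0} = 1
G(11) = mex{0,0} = 1
G(12) = mex{0,0} = 1
G(13) = mex{0,0} = 1
G(14) = mex{0,0} = 1
G(15) = mex{0,0} = 1
G(16) = mex{1,0} = 2
G(17) = mex{1,1} = 0
G(18) = mex{1,1} = 0
G(19) = mex{1,1} = 0
G(20) = mex{1,1} = 0
G(21) = mex{1,1} = 0
G(22) = mex{1,1} = 0
G(23) = mex{1,1} = 0
G(24) = mex{2,1} = 0
G(25) = mex{0,2} = 1
G_B(25) = 1.
Stack C, S = {1, 6, 9}:
n :  0  1  2  3  4  5  6  7  8  9 10 11 12 13 14 15 16 17
G :  0  1  0  1  0  1  2  0  1  2  3  2  0  1  0  1  2  0
G_C(17) = 0.
Combined Grundy value = 0 ⊕ 1 ⊕ 0 = 1.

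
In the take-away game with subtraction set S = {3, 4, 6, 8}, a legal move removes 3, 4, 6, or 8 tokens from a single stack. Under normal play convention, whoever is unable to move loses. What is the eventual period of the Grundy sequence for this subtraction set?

11

n :  0  1  2  3  4  5  6  7  8  9 10 11 12 13 14 15 16 17 18 19 20 21 22 23
G :  0  0  0  1  1  1  2  2  2  3  3  0  0  0  1  1  1  2  2  2  3  3  0  0
G(n+11) = G(n) holds for n = 0,…,7 (a full window of length max(S) = 8), so the sequence is purely periodic with period 11.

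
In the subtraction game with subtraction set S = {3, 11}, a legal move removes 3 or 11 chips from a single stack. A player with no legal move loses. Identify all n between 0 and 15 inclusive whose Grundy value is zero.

n :  0  1  2  3  4  5  6  7  8  9 10 11 12 13 14 15
G :  0  0  0  1  1  1  0  0  0  1  1  1  2  2  0  0
P-positions are exactly the n with G(n) = 0.

0, 1, 2, 6, 7, 8, 14, 15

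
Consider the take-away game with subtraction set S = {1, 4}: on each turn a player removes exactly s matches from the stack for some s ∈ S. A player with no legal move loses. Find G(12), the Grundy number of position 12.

G(0) = 0
G(1) = mex{0} = 1
G(2) = mex{1} = 0
G(3) = mex{0} = 1
G(4) = mex{1,0} = 2
G(5) = mex{2,1} = 0
G(6) = mex{0,0} = 1
G(7) = mex{1,1} = 0
G(8) = mex{0,2} = 1
G(9) = mex{1,0} = 2
G(10) = mex{2,1} = 0
G(11) = mex{0,0} = 1
G(12) = mex{1,1} = 0

0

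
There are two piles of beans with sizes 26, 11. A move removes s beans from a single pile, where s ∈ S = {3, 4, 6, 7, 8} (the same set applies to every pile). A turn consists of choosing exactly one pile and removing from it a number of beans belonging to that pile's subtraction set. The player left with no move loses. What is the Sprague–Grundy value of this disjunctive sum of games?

All piles use S = {3, 4, 6, 7, 8}:
n :  0  1  2  3  4  5  6  7  8  9 10 11 12 13 14 15 16 17 18 19 20 21 22 23 24 25 26
G :  0  0  0  1  1  1  2  2  2  3  3  0  0  0  1  1  1  2  2  2  3  3  0  0  0  1  1
Pile A: G(26) = 1.
Pile B: G(11) = 0.
Combined Grundy value = 1 ⊕ 0 = 1.

1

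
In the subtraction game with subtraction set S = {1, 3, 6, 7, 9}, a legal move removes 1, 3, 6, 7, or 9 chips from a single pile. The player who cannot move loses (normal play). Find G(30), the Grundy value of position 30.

G(0) = 0
G(1) = mex{0} = 1
G(2) = mex{1} = 0
G(3) = mex{0,0} = 1
G(4) = mex{1,1} = 0
G(5) = mex{0,0} = 1
G(6) = mex{1,1,0} = 2
G(7) = mex{2,0,1,0} = 3
G(8) = mex{3,1,0,1} = 2
G(9) = mex{2,2,1,0,0} = 3
G(10) = mex{3,3,0,1,1} = 2
G(11) = mex{2,2,1,0,0} = 3
G(12) = mex{3,3,2,1,1} = 0
G(13) = mex{0,2,3,2,0} = 1
G(14) = mex{1,3,2,3,1} = 0
G(15) = mex{0,0,3,2,2} = 1
G(16) = mex{1,1,2,3,3} = 0
G(17) = mex{0,0,3,2,2} = 1
G(18) = mex{1,1,0,3,3} = 2
G(19) = mex{2,0,1,0,2} = 3
G(20) = mex{3,1,0,1,3} = 2
G(21) = mex{2,2,1,0,0} = 3
G(22) = mex{3,3,0,1,1} = 2
G(23) = mex{2,2,1,0,0} = 3
G(24) = mex{3,3,2,1,1} = 0
G(25) = mex{0,2,3,2,0} = 1
G(26) = mex{1,3,2,3,1} = 0
G(27) = mex{0,0,3,2,2} = 1
G(28) = mex{1,1,2,3,3} = 0
G(29) = mex{0,0,3,2,2} = 1
G(30) = mex{1,1,0,3,3} = 2

2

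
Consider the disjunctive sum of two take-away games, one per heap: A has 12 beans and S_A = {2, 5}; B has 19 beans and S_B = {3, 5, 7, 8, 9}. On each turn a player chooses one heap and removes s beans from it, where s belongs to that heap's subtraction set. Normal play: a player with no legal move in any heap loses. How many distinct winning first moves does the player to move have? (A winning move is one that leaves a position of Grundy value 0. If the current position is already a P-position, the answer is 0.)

Heap A, S = {2, 5}:
G(0) = 0
G(1) = mex{} = 0
G(2) = mex{0} = 1
G(3) = mex{0} = 1
G(4) = mex{1} = 0
G(5) = mex{1,0} = 2
G(6) = mex{0,0} = 1
G(7) = mex{2,1} = 0
G(8) = mex{1,1} = 0
G(9) = mex{0,0} = 1
G(10) = mex{0,2} = 1
G(11) = mex{1,1} = 0
G(12) = mex{1,0} = 2
G_A(12) = 2.
Heap B, S = {3, 5, 7, 8, 9}:
G(0) = 0
G(1) = mex{} = 0
G(2) = mex{} = 0
G(3) = mex{0} = 1
G(4) = mex{0} = 1
G(5) = mex{0,0} = 1
G(6) = mex{1,0} = 2
G(7) = mex{1,0,0} = 2
G(8) = mex{1,1,0,0} = 2
G(9) = mex{2,1,0,0,0} = 3
G(10) = mex{2,1,1,0,0} = 3
G(11) = mex{2,2,1,1,0} = 3
G(12) = mex{3,2,1,1,1} = 0
G(13) = mex{3,2,2,1,1} = 0
G(14) = mex{3,3,2,2,1} = 0
G(15) = mex{0,3,2,2,2} = 1
G(16) = mex{0,3,3,2,2} = 1
G(17) = mex{0,0,3,3,2} = 1
G(18) = mex{1,0,3,3,3} = 2
G(19) = mex{1,0,0,3,3} = 2
G_B(19) = 2.
Combined Grundy value = 2 ⊕ 2 = 0.
A winning move leaves total XOR = 0, i.e. changes one component's Grundy value g to g ⊕ X where X is the current total.
Heap A: target g' = 2⊕0 = 2, but every legal move changes the Grundy value (mex property), so 0 moves.
Heap B: target g' = 2⊕0 = 2, but every legal move changes the Grundy value (mex property), so 0 moves.

0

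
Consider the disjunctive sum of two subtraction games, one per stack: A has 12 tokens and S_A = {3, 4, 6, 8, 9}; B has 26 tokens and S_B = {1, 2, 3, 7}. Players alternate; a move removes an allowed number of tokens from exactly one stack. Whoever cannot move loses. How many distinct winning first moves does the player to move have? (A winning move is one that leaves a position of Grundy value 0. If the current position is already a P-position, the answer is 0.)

Stack A, S = {3, 4, 6, 8, 9}:
n :  0  1  2  3  4  5  6  7  8  9 10 11 12
G :  0  0  0  1  1  1  2  2  2  3  3  3  0
G_A(12) = 0.
Stack B, S = {1, 2, 3, 7}:
n :  0  1  2  3  4  5  6  7  8  9 10 11 12 13 14 15 16 17 18 19 20 21 22 23 24 25 26
G :  0  1  2  3  0  1  2  3  0  1  2  3  0  1  2  3  0  1  2  3  0  1  2  3  0  1  2
G_B(26) = 2.
Combined Grundy value = 0 ⊕ 2 = 2.
A winning move leaves total XOR = 0, i.e. changes one component's Grundy value g to g ⊕ X where X is the current total.
Stack A: need g' = 0⊕2 = 2. Options: 12−3→G=3, 12−4→G=2, 12−6→G=2, 12−8→G=1, 12−9→G=1. Hits: 2.
Stack B: need g' = 2⊕2 = 0. Options: 26−1→G=1, 26−2→G=0, 26−3→G=3, 26−7→G=3. Hits: 1.

3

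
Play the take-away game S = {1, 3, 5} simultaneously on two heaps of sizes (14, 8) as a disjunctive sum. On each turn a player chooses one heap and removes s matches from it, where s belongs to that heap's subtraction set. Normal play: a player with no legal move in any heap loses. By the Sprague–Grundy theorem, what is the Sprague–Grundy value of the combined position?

All heaps use S = {1, 3, 5}:
G(0) = 0
G(1) = mex{0} = 1
G(2) = mex{1} = 0
G(3) = mex{0,0} = 1
G(4) = mex{1,1} = 0
G(5) = mex{0,0,0} = 1
G(6) = mex{1,1,1} = 0
G(7) = mex{0,0,0} = 1
G(8) = mex{1,1,1} = 0
G(9) = mex{0,0,0} = 1
G(10) = mex{1,1,1} = 0
G(11) = mex{0,0,0} = 1
G(12) = mex{1,1,1} = 0
G(13) = mex{0,0,0} = 1
G(14) = mex{1,1,1} = 0
Heap A: G(14) = 0.
Heap B: G(8) = 0.
Combined Grundy value = 0 ⊕ 0 = 0.

0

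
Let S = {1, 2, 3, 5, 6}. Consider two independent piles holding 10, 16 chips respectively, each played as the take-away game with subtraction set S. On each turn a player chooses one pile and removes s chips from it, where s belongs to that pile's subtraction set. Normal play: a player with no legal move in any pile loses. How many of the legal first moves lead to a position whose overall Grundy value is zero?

4

All piles use S = {1, 2, 3, 5, 6}:
G(0) = 0
G(1) = mex{0} = 1
G(2) = mex{1,0} = 2
G(3) = mex{2,1,0} = 3
G(4) = mex{3,2,1} = 0
G(5) = mex{0,3,2,0} = 1
G(6) = mex{1,0,3,1,0} = 2
G(7) = mex{2,1,0,2,1} = 3
G(8) = mex{3,2,1,3,2} = 0
G(9) = mex{0,3,2,0,3} = 1
G(10) = mex{1,0,3,1,0} = 2
G(11) = mex{2,1,0,2,1} = 3
G(12) = mex{3,2,1,3,2} = 0
G(13) = mex{0,3,2,0,3} = 1
G(14) = mex{1,0,3,1,0} = 2
G(15) = mex{2,1,0,2,1} = 3
G(16) = mex{3,2,1,3,2} = 0
Pile A: G(10) = 2.
Pile B: G(16) = 0.
Combined Grundy value = 2 ⊕ 0 = 2.
A winning move leaves total XOR = 0, i.e. changes one component's Grundy value g to g ⊕ X where X is the current total.
Pile A: need g' = 2⊕2 = 0. Options: 10−1→G=1, 10−2→G=0, 10−3→G=3, 10−5→G=1, 10−6→G=0. Hits: 2.
Pile B: need g' = 0⊕2 = 2. Options: 16−1→G=3, 16−2→G=2, 16−3→G=1, 16−5→G=3, 16−6→G=2. Hits: 2.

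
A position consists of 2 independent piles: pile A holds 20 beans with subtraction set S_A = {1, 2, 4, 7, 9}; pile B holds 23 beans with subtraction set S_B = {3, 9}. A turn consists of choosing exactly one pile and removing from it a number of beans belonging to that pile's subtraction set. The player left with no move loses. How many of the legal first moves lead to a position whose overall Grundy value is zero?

1

Pile A, S = {1, 2, 4, 7, 9}:
n :  0  1  2  3  4  5  6  7  8  9 10 11 12 13 14 15 16 17 18 19 20
G :  0  1  2  0  1  2  0  1  2  3  4  0  1  2  0  1  2  0  1  2  3
G_A(20) = 3.
Pile B, S = {3, 9}:
n :  0  1  2  3  4  5  6  7  8  9 10 11 12 13 14 15 16 17 18 19 20 21 22 23
G :  0  0  0  1  1  1  0  0  0  1  1  1  0  0  0  1  1  1  0  0  0  1  1  1
G_B(23) = 1.
Combined Grundy value = 3 ⊕ 1 = 2.
A winning move leaves total XOR = 0, i.e. changes one component's Grundy value g to g ⊕ X where X is the current total.
Pile A: need g' = 3⊕2 = 1. Options: 20−1→G=2, 20−2→G=1, 20−4→G=2, 20−7→G=2, 20−9→G=0. Hits: 1.
Pile B: need g' = 1⊕2 = 3. Options: 23−3→G=0, 23−9→G=0. Hits: 0.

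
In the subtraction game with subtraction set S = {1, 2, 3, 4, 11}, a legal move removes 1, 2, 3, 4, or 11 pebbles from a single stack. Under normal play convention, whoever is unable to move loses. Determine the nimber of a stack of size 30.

n :  0  1  2  3  4  5  6  7  8  9 10 11 12 13 14 15 16 17 18 19 20 21 22 23 24 25 26 27 28 29 30
G :  0  1  2  3  4  0  1  2  3  4  0  1  2  3  4  0  1  2  3  4  0  1  2  3  4  0  1  2  3  4  0

0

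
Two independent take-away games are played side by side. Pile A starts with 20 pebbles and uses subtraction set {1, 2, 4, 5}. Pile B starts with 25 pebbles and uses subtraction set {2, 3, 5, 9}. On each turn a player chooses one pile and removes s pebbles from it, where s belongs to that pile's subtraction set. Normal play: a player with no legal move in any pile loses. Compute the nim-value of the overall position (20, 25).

0

Pile A, S = {1, 2, 4, 5}:
G(0) = 0
G(1) = mex{0} = 1
G(2) = mex{1,0} = 2
G(3) = mex{2,1} = 0
G(4) = mex{0,2,0} = 1
G(5) = mex{1,0,1,0} = 2
G(6) = mex{2,1,2,1} = 0
G(7) = mex{0,2,0,2} = 1
G(8) = mex{1,0,1,0} = 2
G(9) = mex{2,1,2,1} = 0
G(10) = mex{0,2,0,2} = 1
G(11) = mex{1,0,1,0} = 2
G(12) = mex{2,1,2,1} = 0
G(13) = mex{0,2,0,2} = 1
G(14) = mex{1,0,1,0} = 2
G(15) = mex{2,1,2,1} = 0
G(16) = mex{0,2,0,2} = 1
G(17) = mex{1,0,1,0} = 2
G(18) = mex{2,1,2,1} = 0
G(19) = mex{0,2,0,2} = 1
G(20) = mex{1,0,1,0} = 2
G_A(20) = 2.
Pile B, S = {2, 3, 5, 9}:
G(0) = 0
G(1) = mex{} = 0
G(2) = mex{0} = 1
G(3) = mex{0,0} = 1
G(4) = mex{1,0} = 2
G(5) = mex{1,1,0} = 2
G(6) = mex{2,1,0} = 3
G(7) = mex{2,2,1} = 0
G(8) = mex{3,2,1} = 0
G(9) = mex{0,3,2,0} = 1
G(10) = mex{0,0,2,0} = 1
G(11) = mex{1,0,3,1} = 2
G(12) = mex{1,1,0,1} = 2
G(13) = mex{2,1,0,2} = 3
G(14) = mex{2,2,1,2} = 0
G(15) = mex{3,2,1,3} = 0
G(16) = mex{0,3,2,0} = 1
G(17) = mex{0,0,2,0} = 1
G(18) = mex{1,0,3,1} = 2
G(19) = mex{1,1,0,1} = 2
G(20) = mex{2,1,0,2} = 3
G(21) = mex{2,2,1,2} = 0
G(22) = mex{3,2,1,3} = 0
G(23) = mex{0,3,2,0} = 1
G(24) = mex{0,0,2,0} = 1
G(25) = mex{1,0,3,1} = 2
G_B(25) = 2.
Combined Grundy value = 2 ⊕ 2 = 0.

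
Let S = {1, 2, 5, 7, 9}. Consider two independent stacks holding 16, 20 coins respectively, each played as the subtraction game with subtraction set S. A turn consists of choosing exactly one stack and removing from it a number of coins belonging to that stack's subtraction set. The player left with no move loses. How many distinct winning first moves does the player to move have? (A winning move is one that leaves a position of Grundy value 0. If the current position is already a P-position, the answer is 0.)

All stacks use S = {1, 2, 5, 7, 9}:
n :  0  1  2  3  4  5  6  7  8  9 10 11 12 13 14 15 16 17 18 19 20
G :  0  1  2  0  1  2  0  1  2  3  4  5  3  4  0  1  2  0  1  2  0
Stack A: G(16) = 2.
Stack B: G(20) = 0.
Combined Grundy value = 2 ⊕ 0 = 2.
A winning move leaves total XOR = 0, i.e. changes one component's Grundy value g to g ⊕ X where X is the current total.
Stack A: need g' = 2⊕2 = 0. Options: 16−1→G=1, 16−2→G=0, 16−5→G=5, 16−7→G=3, 16−9→G=1. Hits: 1.
Stack B: need g' = 0⊕2 = 2. Options: 20−1→G=2, 20−2→G=1, 20−5→G=1, 20−7→G=4, 20−9→G=5. Hits: 1.

2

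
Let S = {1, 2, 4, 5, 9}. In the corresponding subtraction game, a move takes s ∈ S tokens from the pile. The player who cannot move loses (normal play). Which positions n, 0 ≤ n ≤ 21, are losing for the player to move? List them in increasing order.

n :  0  1  2  3  4  5  6  7  8  9 10 11 12 13 14 15 16 17 18 19 20 21
G :  0  1  2  0  1  2  0  1  2  3  4  5  3  0  1  2  0  1  2  0  1  2
P-positions are exactly the n with G(n) = 0.

0, 3, 6, 13, 16, 19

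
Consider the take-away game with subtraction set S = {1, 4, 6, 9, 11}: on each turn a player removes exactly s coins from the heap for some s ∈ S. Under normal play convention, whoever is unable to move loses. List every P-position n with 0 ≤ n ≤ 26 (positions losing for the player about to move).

n :  0  1  2  3  4  5  6  7  8  9 10 11 12 13 14 15 16 17 18 19 20 21 22 23 24 25 26
G :  0  1  0  1  2  0  1  0  1  2  0  1  0  1  2  0  1  0  1  2  0  1  0  1  2  0  1
P-positions are exactly the n with G(n) = 0.

0, 2, 5, 7, 10, 12, 15, 17, 20, 22, 25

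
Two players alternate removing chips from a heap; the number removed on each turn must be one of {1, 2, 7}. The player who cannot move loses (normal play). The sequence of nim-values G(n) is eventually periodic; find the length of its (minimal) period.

3

G(0) = 0
G(1) = mex{0} = 1
G(2) = mex{1,0} = 2
G(3) = mex{2,1} = 0
G(4) = mex{0,2} = 1
G(5) = mex{1,0} = 2
G(6) = mex{2,1} = 0
G(7) = mex{0,2,0} = 1
G(8) = mex{1,0,1} = 2
G(9) = mex{2,1,2} = 0
G(10) = mex{0,2,0} = 1
G(11) = mex{1,0,1} = 2
G(12) = mex{2,1,2} = 0
G(13) = mex{0,2,0} = 1
G(14) = mex{1,0,1} = 2
G(n+3) = G(n) holds for n = 0,…,6 (a full window of length max(S) = 7), so the sequence is purely periodic with period 3.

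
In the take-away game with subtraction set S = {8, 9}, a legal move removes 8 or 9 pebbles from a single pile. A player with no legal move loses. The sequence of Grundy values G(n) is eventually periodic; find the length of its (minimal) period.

17

G(0) = 0
G(1) = mex{} = 0
G(2) = mex{} = 0
G(3) = mex{} = 0
G(4) = mex{} = 0
G(5) = mex{} = 0
G(6) = mex{} = 0
G(7) = mex{} = 0
G(8) = mex{0} = 1
G(9) = mex{0,0} = 1
G(10) = mex{0,0} = 1
G(11) = mex{0,0} = 1
G(12) = mex{0,0} = 1
G(13) = mex{0,0} = 1
G(14) = mex{0,0} = 1
G(15) = mex{0,0} = 1
G(16) = mex{1,0} = 2
G(17) = mex{1,1} = 0
G(18) = mex{1,1} = 0
G(19) = mex{1,1} = 0
G(20) = mex{1,1} = 0
G(21) = mex{1,1} = 0
G(22) = mex{1,1} = 0
G(23) = mex{1,1} = 0
G(24) = mex{2,1} = 0
G(25) = mex{0,2} = 1
G(26) = mex{0,0} = 1
G(27) = mex{0,0} = 1
G(28) = mex{0,0} = 1
G(29) = mex{0,0} = 1
G(30) = mex{0,0} = 1
G(31) = mex{0,0} = 1
G(32) = mex{0,0} = 1
G(33) = mex{1,0} = 2
G(34) = mex{1,1} = 0
G(35) = mex{1,1} = 0
G(n+17) = G(n) holds for n = 0,…,8 (a full window of length max(S) = 9), so the sequence is purely periodic with period 17.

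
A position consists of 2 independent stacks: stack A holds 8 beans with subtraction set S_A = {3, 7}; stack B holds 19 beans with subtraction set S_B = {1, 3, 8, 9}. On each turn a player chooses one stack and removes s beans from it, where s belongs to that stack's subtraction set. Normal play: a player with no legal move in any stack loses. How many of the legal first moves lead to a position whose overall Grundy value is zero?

Stack A, S = {3, 7}:
G(0) = 0
G(1) = mex{} = 0
G(2) = mex{} = 0
G(3) = mex{0} = 1
G(4) = mex{0} = 1
G(5) = mex{0} = 1
G(6) = mex{1} = 0
G(7) = mex{1,0} = 2
G(8) = mex{1,0} = 2
G_A(8) = 2.
Stack B, S = {1, 3, 8, 9}:
G(0) = 0
G(1) = mex{0} = 1
G(2) = mex{1} = 0
G(3) = mex{0,0} = 1
G(4) = mex{1,1} = 0
G(5) = mex{0,0} = 1
G(6) = mex{1,1} = 0
G(7) = mex{0,0} = 1
G(8) = mex{1,1,0} = 2
G(9) = mex{2,0,1,0} = 3
G(10) = mex{3,1,0,1} = 2
G(11) = mex{2,2,1,0} = 3
G(12) = mex{3,3,0,1} = 2
G(13) = mex{2,2,1,0} = 3
G(14) = mex{3,3,0,1} = 2
G(15) = mex{2,2,1,0} = 3
G(16) = mex{3,3,2,1} = 0
G(17) = mex{0,2,3,2} = 1
G(18) = mex{1,3,2,3} = 0
G(19) = mex{0,0,3,2} = 1
G_B(19) = 1.
Combined Grundy value = 2 ⊕ 1 = 3.
A winning move leaves total XOR = 0, i.e. changes one component's Grundy value g to g ⊕ X where X is the current total.
Stack A: need g' = 2⊕3 = 1. Options: 8−3→G=1, 8−7→G=0. Hits: 1.
Stack B: need g' = 1⊕3 = 2. Options: 19−1→G=0, 19−3→G=0, 19−8→G=3, 19−9→G=2. Hits: 1.

2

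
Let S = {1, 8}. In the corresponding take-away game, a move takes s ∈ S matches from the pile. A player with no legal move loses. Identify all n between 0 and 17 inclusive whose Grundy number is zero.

0, 2, 4, 6, 9, 11, 13, 15

n :  0  1  2  3  4  5  6  7  8  9 10 11 12 13 14 15 16 17
G :  0  1  0  1  0  1  0  1  2  0  1  0  1  0  1  0  1  2
P-positions are exactly the n with G(n) = 0.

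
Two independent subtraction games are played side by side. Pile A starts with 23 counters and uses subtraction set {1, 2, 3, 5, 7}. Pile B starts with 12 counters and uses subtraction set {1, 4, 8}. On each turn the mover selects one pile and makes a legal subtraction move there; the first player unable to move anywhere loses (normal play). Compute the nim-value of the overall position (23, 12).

Pile A, S = {1, 2, 3, 5, 7}:
n :  0  1  2  3  4  5  6  7  8  9 10 11 12 13 14 15 16 17 18 19 20 21 22 23
G :  0  1  2  3  0  1  2  3  0  1  2  3  0  1  2  3  0  1  2  3  0  1  2  3
G_A(23) = 3.
Pile B, S = {1, 4, 8}:
G(0) = 0
G(1) = mex{0} = 1
G(2) = mex{1} = 0
G(3) = mex{0} = 1
G(4) = mex{1,0} = 2
G(5) = mex{2,1} = 0
G(6) = mex{0,0} = 1
G(7) = mex{1,1} = 0
G(8) = mex{0,2,0} = 1
G(9) = mex{1,0,1} = 2
G(10) = mex{2,1,0} = 3
G(11) = mex{3,0,1} = 2
G(12) = mex{2,1,2} = 0
G_B(12) = 0.
Combined Grundy value = 3 ⊕ 0 = 3.

3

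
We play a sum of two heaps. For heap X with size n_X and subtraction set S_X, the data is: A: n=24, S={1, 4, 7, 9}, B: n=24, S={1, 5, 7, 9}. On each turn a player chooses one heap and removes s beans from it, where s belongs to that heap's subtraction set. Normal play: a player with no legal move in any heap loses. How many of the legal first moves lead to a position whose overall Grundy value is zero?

0

Heap A, S = {1, 4, 7, 9}:
G(0) = 0
G(1) = mex{0} = 1
G(2) = mex{1} = 0
G(3) = mex{0} = 1
G(4) = mex{1,0} = 2
G(5) = mex{2,1} = 0
G(6) = mex{0,0} = 1
G(7) = mex{1,1,0} = 2
G(8) = mex{2,2,1} = 0
G(9) = mex{0,0,0,0} = 1
G(10) = mex{1,1,1,1} = 0
G(11) = mex{0,2,2,0} = 1
G(12) = mex{1,0,0,1} = 2
G(13) = mex{2,1,1,2} = 0
G(14) = mex{0,0,2,0} = 1
G(15) = mex{1,1,0,1} = 2
G(16) = mex{2,2,1,2} = 0
G(17) = mex{0,0,0,0} = 1
G(18) = mex{1,1,1,1} = 0
G(19) = mex{0,2,2,0} = 1
G(20) = mex{1,0,0,1} = 2
G(21) = mex{2,1,1,2} = 0
G(22) = mex{0,0,2,0} = 1
G(23) = mex{1,1,0,1} = 2
G(24) = mex{2,2,1,2} = 0
G_A(24) = 0.
Heap B, S = {1, 5, 7, 9}:
G(0) = 0
G(1) = mex{0} = 1
G(2) = mex{1} = 0
G(3) = mex{0} = 1
G(4) = mex{1} = 0
G(5) = mex{0,0} = 1
G(6) = mex{1,1} = 0
G(7) = mex{0,0,0} = 1
G(8) = mex{1,1,1} = 0
G(9) = mex{0,0,0,0} = 1
G(10) = mex{1,1,1,1} = 0
G(11) = mex{0,0,0,0} = 1
G(12) = mex{1,1,1,1} = 0
G(13) = mex{0,0,0,0} = 1
G(14) = mex{1,1,1,1} = 0
G(15) = mex{0,0,0,0} = 1
G(16) = mex{1,1,1,1} = 0
G(17) = mex{0,0,0,0} = 1
G(18) = mex{1,1,1,1} = 0
G(19) = mex{0,0,0,0} = 1
G(20) = mex{1,1,1,1} = 0
G(21) = mex{0,0,0,0} = 1
G(22) = mex{1,1,1,1} = 0
G(23) = mex{0,0,0,0} = 1
G(24) = mex{1,1,1,1} = 0
G_B(24) = 0.
Combined Grundy value = 0 ⊕ 0 = 0.
A winning move leaves total XOR = 0, i.e. changes one component's Grundy value g to g ⊕ X where X is the current total.
Heap A: target g' = 0⊕0 = 0, but every legal move changes the Grundy value (mex property), so 0 moves.
Heap B: target g' = 0⊕0 = 0, but every legal move changes the Grundy value (mex property), so 0 moves.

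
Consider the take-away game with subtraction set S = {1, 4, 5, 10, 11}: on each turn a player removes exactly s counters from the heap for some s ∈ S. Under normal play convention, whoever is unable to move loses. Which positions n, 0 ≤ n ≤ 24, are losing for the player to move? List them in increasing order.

G(0) = 0
G(1) = mex{0} = 1
G(2) = mex{1} = 0
G(3) = mex{0} = 1
G(4) = mex{1,0} = 2
G(5) = mex{2,1,0} = 3
G(6) = mex{3,0,1} = 2
G(7) = mex{2,1,0} = 3
G(8) = mex{3,2,1} = 0
G(9) = mex{0,3,2} = 1
G(10) = mex{1,2,3,0} = 4
G(11) = mex{4,3,2,1,0} = 5
G(12) = mex{5,0,3,0,1} = 2
G(13) = mex{2,1,0,1,0} = 3
G(14) = mex{3,4,1,2,1} = 0
G(15) = mex{0,5,4,3,2} = 1
G(16) = mex{1,2,5,2,3} = 0
G(17) = mex{0,3,2,3,2} = 1
G(18) = mex{1,0,3,0,3} = 2
G(19) = mex{2,1,0,1,0} = 3
G(20) = mex{3,0,1,4,1} = 2
G(21) = mex{2,1,0,5,4} = 3
G(22) = mex{3,2,1,2,5} = 0
G(23) = mex{0,3,2,3,2} = 1
G(24) = mex{1,2,3,0,3} = 4
P-positions are exactly the n with G(n) = 0.

0, 2, 8, 14, 16, 22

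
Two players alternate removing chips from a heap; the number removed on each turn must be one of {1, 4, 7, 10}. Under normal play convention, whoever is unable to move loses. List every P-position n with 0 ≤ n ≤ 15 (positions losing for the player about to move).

n :  0  1  2  3  4  5  6  7  8  9 10 11 12 13 14 15
G :  0  1  0  1  2  0  1  2  0  1  2  0  1  0  1  2
P-positions are exactly the n with G(n) = 0.

0, 2, 5, 8, 11, 13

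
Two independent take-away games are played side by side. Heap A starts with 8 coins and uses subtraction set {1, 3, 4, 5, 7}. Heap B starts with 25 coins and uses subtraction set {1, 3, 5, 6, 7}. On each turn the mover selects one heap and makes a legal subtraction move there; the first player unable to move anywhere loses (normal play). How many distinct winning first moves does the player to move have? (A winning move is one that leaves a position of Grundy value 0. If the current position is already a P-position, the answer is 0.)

3

Heap A, S = {1, 3, 4, 5, 7}:
G(0) = 0
G(1) = mex{0} = 1
G(2) = mex{1} = 0
G(3) = mex{0,0} = 1
G(4) = mex{1,1,0} = 2
G(5) = mex{2,0,1,0} = 3
G(6) = mex{3,1,0,1} = 2
G(7) = mex{2,2,1,0,0} = 3
G(8) = mex{3,3,2,1,1} = 0
G_A(8) = 0.
Heap B, S = {1, 3, 5, 6, 7}:
G(0) = 0
G(1) = mex{0} = 1
G(2) = mex{1} = 0
G(3) = mex{0,0} = 1
G(4) = mex{1,1} = 0
G(5) = mex{0,0,0} = 1
G(6) = mex{1,1,1,0} = 2
G(7) = mex{2,0,0,1,0} = 3
G(8) = mex{3,1,1,0,1} = 2
G(9) = mex{2,2,0,1,0} = 3
G(10) = mex{3,3,1,0,1} = 2
G(11) = mex{2,2,2,1,0} = 3
G(12) = mex{3,3,3,2,1} = 0
G(13) = mex{0,2,2,3,2} = 1
G(14) = mex{1,3,3,2,3} = 0
G(15) = mex{0,0,2,3,2} = 1
G(16) = mex{1,1,3,2,3} = 0
G(17) = mex{0,0,0,3,2} = 1
G(18) = mex{1,1,1,0,3} = 2
G(19) = mex{2,0,0,1,0} = 3
G(20) = mex{3,1,1,0,1} = 2
G(21) = mex{2,2,0,1,0} = 3
G(22) = mex{3,3,1,0,1} = 2
G(23) = mex{2,2,2,1,0} = 3
G(24) = mex{3,3,3,2,1} = 0
G(25) = mex{0,2,2,3,2} = 1
G_B(25) = 1.
Combined Grundy value = 0 ⊕ 1 = 1.
A winning move leaves total XOR = 0, i.e. changes one component's Grundy value g to g ⊕ X where X is the current total.
Heap A: need g' = 0⊕1 = 1. Options: 8−1→G=3, 8−3→G=3, 8−4→G=2, 8−5→G=1, 8−7→G=1. Hits: 2.
Heap B: need g' = 1⊕1 = 0. Options: 25−1→G=0, 25−3→G=2, 25−5→G=2, 25−6→G=3, 25−7→G=2. Hits: 1.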